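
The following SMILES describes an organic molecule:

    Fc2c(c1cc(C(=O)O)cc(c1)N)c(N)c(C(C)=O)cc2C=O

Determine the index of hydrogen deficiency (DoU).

Molecular formula: C16H13FN2O4.
DoU = (2C + 2 + N − H − X) / 2, where X is the halogen count and O/S are ignored.
    = (2·16 + 2 + 2 − 13 − 1) / 2 = 22 / 2 = 11.

11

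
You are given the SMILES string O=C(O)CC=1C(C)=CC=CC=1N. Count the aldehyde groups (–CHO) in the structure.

0

Scan the SMILES for the aldehyde motif — none present.
Groups that are present: 1 carboxylic acid, 1 primary amine.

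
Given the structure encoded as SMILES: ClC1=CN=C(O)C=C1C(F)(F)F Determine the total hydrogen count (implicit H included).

3

Walk through each heavy atom and fill implicit hydrogens from standard valence (C 4, N 3, O 2, S 2, halogen 1):
  atom 1: Cl (halogen, monovalent) → 0 H
  atom 2: C, bond orders sum to 4 (valence 4) → 0 H
  atom 3: C, bond orders sum to 3 (valence 4) → 1 H
  atom 4: N, bond orders sum to 3 (valence 3) → 0 H
  atom 5: C, bond orders sum to 4 (valence 4) → 0 H
  atom 6: O, bond orders sum to 1 (valence 2) → 1 H
  atom 7: C, bond orders sum to 3 (valence 4) → 1 H
  atom 8: C, bond orders sum to 4 (valence 4) → 0 H
  atom 9: C, bond orders sum to 4 (valence 4) → 0 H
  atom 10: F (halogen, monovalent) → 0 H
  atom 11: F (halogen, monovalent) → 0 H
  atom 12: F (halogen, monovalent) → 0 H
Total hydrogens: 3.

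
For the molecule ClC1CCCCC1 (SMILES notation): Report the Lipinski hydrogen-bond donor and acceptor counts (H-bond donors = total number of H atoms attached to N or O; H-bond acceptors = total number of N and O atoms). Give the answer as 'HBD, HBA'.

Donors: find every N or O and count the H atoms it carries.
  (no N or O atoms present)
Lipinski HBD = 0.
Acceptors: N atoms = 0, O atoms = 0 → HBA = 0.

0, 0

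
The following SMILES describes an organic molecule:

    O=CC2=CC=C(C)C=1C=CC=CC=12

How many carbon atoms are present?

12

Count every carbon token in the SMILES (each C, including those in ring-closure positions and inside branches).
Carbon count: 12.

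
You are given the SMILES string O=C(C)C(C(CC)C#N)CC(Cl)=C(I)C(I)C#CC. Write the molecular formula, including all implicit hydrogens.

Walk through each heavy atom and fill implicit hydrogens from standard valence (C 4, N 3, O 2, S 2, halogen 1):
  atom 1: O, bond orders sum to 2 (valence 2) → 0 H
  atom 2: C, bond orders sum to 4 (valence 4) → 0 H
  atom 3: C, bond orders sum to 1 (valence 4) → 3 H
  atom 4: C, bond orders sum to 3 (valence 4) → 1 H
  atom 5: C, bond orders sum to 3 (valence 4) → 1 H
  atom 6: C, bond orders sum to 2 (valence 4) → 2 H
  atom 7: C, bond orders sum to 1 (valence 4) → 3 H
  atom 8: C, bond orders sum to 4 (valence 4) → 0 H
  atom 9: N, bond orders sum to 3 (valence 3) → 0 H
  atom 10: C, bond orders sum to 2 (valence 4) → 2 H
  atom 11: C, bond orders sum to 4 (valence 4) → 0 H
  atom 12: Cl (halogen, monovalent) → 0 H
  atom 13: C, bond orders sum to 4 (valence 4) → 0 H
  atom 14: I (halogen, monovalent) → 0 H
  atom 15: C, bond orders sum to 3 (valence 4) → 1 H
  atom 16: I (halogen, monovalent) → 0 H
  atom 17: C, bond orders sum to 4 (valence 4) → 0 H
  atom 18: C, bond orders sum to 4 (valence 4) → 0 H
  atom 19: C, bond orders sum to 1 (valence 4) → 3 H
Totals → C:14, H:16, Cl:1, I:2, N:1, O:1.

C14H16ClI2NO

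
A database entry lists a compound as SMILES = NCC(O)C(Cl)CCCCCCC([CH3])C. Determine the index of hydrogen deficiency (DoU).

Degree of unsaturation = (number of rings) + (number of π bonds).
Ring closures in the SMILES: 0.
π bonds: none → 0 DoU from unsaturation.
Total DoU = 0 + 0 = 0.

0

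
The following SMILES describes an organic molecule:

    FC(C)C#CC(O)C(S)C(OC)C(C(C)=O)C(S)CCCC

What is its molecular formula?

C16H27FO3S2

Walk through each heavy atom and fill implicit hydrogens from standard valence (C 4, N 3, O 2, S 2, halogen 1):
  atom 1: F (halogen, monovalent) → 0 H
  atom 2: C, bond orders sum to 3 (valence 4) → 1 H
  atom 3: C, bond orders sum to 1 (valence 4) → 3 H
  atom 4: C, bond orders sum to 4 (valence 4) → 0 H
  atom 5: C, bond orders sum to 4 (valence 4) → 0 H
  atom 6: C, bond orders sum to 3 (valence 4) → 1 H
  atom 7: O, bond orders sum to 1 (valence 2) → 1 H
  atom 8: C, bond orders sum to 3 (valence 4) → 1 H
  atom 9: S, bond orders sum to 1 (valence 2) → 1 H
  atom 10: C, bond orders sum to 3 (valence 4) → 1 H
  atom 11: O, bond orders sum to 2 (valence 2) → 0 H
  atom 12: C, bond orders sum to 1 (valence 4) → 3 H
  atom 13: C, bond orders sum to 3 (valence 4) → 1 H
  atom 14: C, bond orders sum to 4 (valence 4) → 0 H
  atom 15: C, bond orders sum to 1 (valence 4) → 3 H
  atom 16: O, bond orders sum to 2 (valence 2) → 0 H
  atom 17: C, bond orders sum to 3 (valence 4) → 1 H
  atom 18: S, bond orders sum to 1 (valence 2) → 1 H
  atom 19: C, bond orders sum to 2 (valence 4) → 2 H
  atom 20: C, bond orders sum to 2 (valence 4) → 2 H
  atom 21: C, bond orders sum to 2 (valence 4) → 2 H
  atom 22: C, bond orders sum to 1 (valence 4) → 3 H
Totals → C:16, H:27, F:1, O:3, S:2.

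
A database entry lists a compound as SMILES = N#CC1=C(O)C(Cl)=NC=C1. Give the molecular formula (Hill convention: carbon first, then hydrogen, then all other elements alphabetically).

C6H3ClN2O

Walk through each heavy atom and fill implicit hydrogens from standard valence (C 4, N 3, O 2, S 2, halogen 1):
  atom 1: N, bond orders sum to 3 (valence 3) → 0 H
  atom 2: C, bond orders sum to 4 (valence 4) → 0 H
  atom 3: C, bond orders sum to 4 (valence 4) → 0 H
  atom 4: C, bond orders sum to 4 (valence 4) → 0 H
  atom 5: O, bond orders sum to 1 (valence 2) → 1 H
  atom 6: C, bond orders sum to 4 (valence 4) → 0 H
  atom 7: Cl (halogen, monovalent) → 0 H
  atom 8: N, bond orders sum to 3 (valence 3) → 0 H
  atom 9: C, bond orders sum to 3 (valence 4) → 1 H
  atom 10: C, bond orders sum to 3 (valence 4) → 1 H
Totals → C:6, H:3, Cl:1, N:2, O:1.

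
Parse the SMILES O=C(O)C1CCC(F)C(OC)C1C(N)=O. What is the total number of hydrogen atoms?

14

Walk through each heavy atom and fill implicit hydrogens from standard valence (C 4, N 3, O 2, S 2, halogen 1):
  atom 1: O, bond orders sum to 2 (valence 2) → 0 H
  atom 2: C, bond orders sum to 4 (valence 4) → 0 H
  atom 3: O, bond orders sum to 1 (valence 2) → 1 H
  atom 4: C, bond orders sum to 3 (valence 4) → 1 H
  atom 5: C, bond orders sum to 2 (valence 4) → 2 H
  atom 6: C, bond orders sum to 2 (valence 4) → 2 H
  atom 7: C, bond orders sum to 3 (valence 4) → 1 H
  atom 8: F (halogen, monovalent) → 0 H
  atom 9: C, bond orders sum to 3 (valence 4) → 1 H
  atom 10: O, bond orders sum to 2 (valence 2) → 0 H
  atom 11: C, bond orders sum to 1 (valence 4) → 3 H
  atom 12: C, bond orders sum to 3 (valence 4) → 1 H
  atom 13: C, bond orders sum to 4 (valence 4) → 0 H
  atom 14: N, bond orders sum to 1 (valence 3) → 2 H
  atom 15: O, bond orders sum to 2 (valence 2) → 0 H
Total hydrogens: 14.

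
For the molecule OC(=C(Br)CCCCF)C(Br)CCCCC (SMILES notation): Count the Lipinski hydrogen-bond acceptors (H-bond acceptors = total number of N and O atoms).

1

N atoms: 0; O atoms: 1.
Lipinski HBA = 0 + 1 = 1.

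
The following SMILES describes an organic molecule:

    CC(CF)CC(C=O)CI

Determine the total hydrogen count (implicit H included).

12

Walk through each heavy atom and fill implicit hydrogens from standard valence (C 4, N 3, O 2, S 2, halogen 1):
  atom 1: C, bond orders sum to 1 (valence 4) → 3 H
  atom 2: C, bond orders sum to 3 (valence 4) → 1 H
  atom 3: C, bond orders sum to 2 (valence 4) → 2 H
  atom 4: F (halogen, monovalent) → 0 H
  atom 5: C, bond orders sum to 2 (valence 4) → 2 H
  atom 6: C, bond orders sum to 3 (valence 4) → 1 H
  atom 7: C, bond orders sum to 3 (valence 4) → 1 H
  atom 8: O, bond orders sum to 2 (valence 2) → 0 H
  atom 9: C, bond orders sum to 2 (valence 4) → 2 H
  atom 10: I (halogen, monovalent) → 0 H
Total hydrogens: 12.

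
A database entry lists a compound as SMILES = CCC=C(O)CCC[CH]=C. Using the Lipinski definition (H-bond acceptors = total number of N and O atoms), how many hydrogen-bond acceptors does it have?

N atoms: 0; O atoms: 1.
Lipinski HBA = 0 + 1 = 1.

1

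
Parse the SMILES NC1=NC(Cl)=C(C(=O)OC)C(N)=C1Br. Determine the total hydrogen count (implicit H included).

7

Walk through each heavy atom and fill implicit hydrogens from standard valence (C 4, N 3, O 2, S 2, halogen 1):
  atom 1: N, bond orders sum to 1 (valence 3) → 2 H
  atom 2: C, bond orders sum to 4 (valence 4) → 0 H
  atom 3: N, bond orders sum to 3 (valence 3) → 0 H
  atom 4: C, bond orders sum to 4 (valence 4) → 0 H
  atom 5: Cl (halogen, monovalent) → 0 H
  atom 6: C, bond orders sum to 4 (valence 4) → 0 H
  atom 7: C, bond orders sum to 4 (valence 4) → 0 H
  atom 8: O, bond orders sum to 2 (valence 2) → 0 H
  atom 9: O, bond orders sum to 2 (valence 2) → 0 H
  atom 10: C, bond orders sum to 1 (valence 4) → 3 H
  atom 11: C, bond orders sum to 4 (valence 4) → 0 H
  atom 12: N, bond orders sum to 1 (valence 3) → 2 H
  atom 13: C, bond orders sum to 4 (valence 4) → 0 H
  atom 14: Br (halogen, monovalent) → 0 H
Total hydrogens: 7.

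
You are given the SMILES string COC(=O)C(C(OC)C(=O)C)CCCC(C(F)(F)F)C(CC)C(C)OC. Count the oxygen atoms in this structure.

Scan the SMILES for O atoms (remember two-letter symbols like Cl and Br are single atoms).
Oxygen count: 5.

5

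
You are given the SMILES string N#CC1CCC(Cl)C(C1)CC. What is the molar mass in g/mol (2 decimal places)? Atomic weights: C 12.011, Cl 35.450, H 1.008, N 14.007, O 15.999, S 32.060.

171.67 g/mol

First, the molecular formula is C9H14ClN (counting implicit H from valence).
  C: 9 × 12.011 = 108.099
  Cl: 1 × 35.450 = 35.450
  H: 14 × 1.008 = 14.112
  N: 1 × 14.007 = 14.007
Sum: 9×12.011 + 1×35.450 + 14×1.008 + 1×14.007 = 171.668 → 171.67 g/mol.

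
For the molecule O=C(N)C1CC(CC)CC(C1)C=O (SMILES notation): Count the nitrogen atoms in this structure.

1

Scan the SMILES for N atoms (remember two-letter symbols like Cl and Br are single atoms).
Nitrogen count: 1.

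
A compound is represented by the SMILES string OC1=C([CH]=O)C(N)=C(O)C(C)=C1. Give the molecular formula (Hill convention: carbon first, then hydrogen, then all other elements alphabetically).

Walk through each heavy atom and fill implicit hydrogens from standard valence (C 4, N 3, O 2, S 2, halogen 1):
  atom 1: O, bond orders sum to 1 (valence 2) → 1 H
  atom 2: C, bond orders sum to 4 (valence 4) → 0 H
  atom 3: C, bond orders sum to 4 (valence 4) → 0 H
  atom 4: C with explicit H count 1
  atom 5: O, bond orders sum to 2 (valence 2) → 0 H
  atom 6: C, bond orders sum to 4 (valence 4) → 0 H
  atom 7: N, bond orders sum to 1 (valence 3) → 2 H
  atom 8: C, bond orders sum to 4 (valence 4) → 0 H
  atom 9: O, bond orders sum to 1 (valence 2) → 1 H
  atom 10: C, bond orders sum to 4 (valence 4) → 0 H
  atom 11: C, bond orders sum to 1 (valence 4) → 3 H
  atom 12: C, bond orders sum to 3 (valence 4) → 1 H
Totals → C:8, H:9, N:1, O:3.
In Hill order: C8H9NO3.

C8H9NO3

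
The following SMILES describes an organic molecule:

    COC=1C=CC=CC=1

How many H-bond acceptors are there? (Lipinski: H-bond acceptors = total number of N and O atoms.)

1

N atoms: 0; O atoms: 1.
Lipinski HBA = 0 + 1 = 1.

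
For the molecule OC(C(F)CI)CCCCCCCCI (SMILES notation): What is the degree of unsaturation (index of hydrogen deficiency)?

Degree of unsaturation = (number of rings) + (number of π bonds).
Ring closures in the SMILES: 0.
π bonds: none → 0 DoU from unsaturation.
Total DoU = 0 + 0 = 0.

0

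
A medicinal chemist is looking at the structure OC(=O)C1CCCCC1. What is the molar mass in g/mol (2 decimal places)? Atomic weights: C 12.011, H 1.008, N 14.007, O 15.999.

128.17 g/mol

First, the molecular formula is C7H12O2 (counting implicit H from valence).
  C: 7 × 12.011 = 84.077
  H: 12 × 1.008 = 12.096
  O: 2 × 15.999 = 31.998
Sum: 7×12.011 + 12×1.008 + 2×15.999 = 128.171 → 128.17 g/mol.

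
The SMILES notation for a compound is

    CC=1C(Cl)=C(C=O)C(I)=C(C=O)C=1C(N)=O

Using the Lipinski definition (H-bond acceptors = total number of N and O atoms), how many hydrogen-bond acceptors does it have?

4

N atoms: 1; O atoms: 3.
Lipinski HBA = 1 + 3 = 4.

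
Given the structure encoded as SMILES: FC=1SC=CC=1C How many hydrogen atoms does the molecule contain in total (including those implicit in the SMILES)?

Walk through each heavy atom and fill implicit hydrogens from standard valence (C 4, N 3, O 2, S 2, halogen 1):
  atom 1: F (halogen, monovalent) → 0 H
  atom 2: C, bond orders sum to 4 (valence 4) → 0 H
  atom 3: S, bond orders sum to 2 (valence 2) → 0 H
  atom 4: C, bond orders sum to 3 (valence 4) → 1 H
  atom 5: C, bond orders sum to 3 (valence 4) → 1 H
  atom 6: C, bond orders sum to 4 (valence 4) → 0 H
  atom 7: C, bond orders sum to 1 (valence 4) → 3 H
Total hydrogens: 5.

5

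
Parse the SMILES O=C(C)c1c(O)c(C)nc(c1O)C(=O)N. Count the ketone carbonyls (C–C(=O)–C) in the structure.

1

The ketone motif appears at heavy-atom position 2 in the SMILES.
Other groups present: 1 amide, 2 hydroxyl.
Ketone count: 1.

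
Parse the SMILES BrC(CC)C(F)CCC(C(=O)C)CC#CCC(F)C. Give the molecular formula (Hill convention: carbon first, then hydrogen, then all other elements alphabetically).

C15H23BrF2O

Walk through each heavy atom and fill implicit hydrogens from standard valence (C 4, N 3, O 2, S 2, halogen 1):
  atom 1: Br (halogen, monovalent) → 0 H
  atom 2: C, bond orders sum to 3 (valence 4) → 1 H
  atom 3: C, bond orders sum to 2 (valence 4) → 2 H
  atom 4: C, bond orders sum to 1 (valence 4) → 3 H
  atom 5: C, bond orders sum to 3 (valence 4) → 1 H
  atom 6: F (halogen, monovalent) → 0 H
  atom 7: C, bond orders sum to 2 (valence 4) → 2 H
  atom 8: C, bond orders sum to 2 (valence 4) → 2 H
  atom 9: C, bond orders sum to 3 (valence 4) → 1 H
  atom 10: C, bond orders sum to 4 (valence 4) → 0 H
  atom 11: O, bond orders sum to 2 (valence 2) → 0 H
  atom 12: C, bond orders sum to 1 (valence 4) → 3 H
  atom 13: C, bond orders sum to 2 (valence 4) → 2 H
  atom 14: C, bond orders sum to 4 (valence 4) → 0 H
  atom 15: C, bond orders sum to 4 (valence 4) → 0 H
  atom 16: C, bond orders sum to 2 (valence 4) → 2 H
  atom 17: C, bond orders sum to 3 (valence 4) → 1 H
  atom 18: F (halogen, monovalent) → 0 H
  atom 19: C, bond orders sum to 1 (valence 4) → 3 H
Totals → C:15, H:23, Br:1, F:2, O:1.
In Hill order: C15H23BrF2O.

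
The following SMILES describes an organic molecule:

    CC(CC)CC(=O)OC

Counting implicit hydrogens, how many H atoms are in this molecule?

14

Walk through each heavy atom and fill implicit hydrogens from standard valence (C 4, N 3, O 2, S 2, halogen 1):
  atom 1: C, bond orders sum to 1 (valence 4) → 3 H
  atom 2: C, bond orders sum to 3 (valence 4) → 1 H
  atom 3: C, bond orders sum to 2 (valence 4) → 2 H
  atom 4: C, bond orders sum to 1 (valence 4) → 3 H
  atom 5: C, bond orders sum to 2 (valence 4) → 2 H
  atom 6: C, bond orders sum to 4 (valence 4) → 0 H
  atom 7: O, bond orders sum to 2 (valence 2) → 0 H
  atom 8: O, bond orders sum to 2 (valence 2) → 0 H
  atom 9: C, bond orders sum to 1 (valence 4) → 3 H
Total hydrogens: 14.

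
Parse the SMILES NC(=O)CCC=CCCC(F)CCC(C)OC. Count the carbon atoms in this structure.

13

Count every carbon token in the SMILES (each C, including those in ring-closure positions and inside branches).
Carbon count: 13.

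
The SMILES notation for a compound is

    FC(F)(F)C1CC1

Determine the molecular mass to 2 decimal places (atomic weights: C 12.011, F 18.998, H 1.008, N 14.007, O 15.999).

First, the molecular formula is C4H5F3 (counting implicit H from valence).
  C: 4 × 12.011 = 48.044
  F: 3 × 18.998 = 56.994
  H: 5 × 1.008 = 5.040
Sum: 4×12.011 + 3×18.998 + 5×1.008 = 110.078 → 110.08 g/mol.

110.08 g/mol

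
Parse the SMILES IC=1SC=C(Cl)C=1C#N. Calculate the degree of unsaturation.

Degree of unsaturation = (number of rings) + (number of π bonds).
Ring closures in the SMILES: 1.
π bonds: 2 double bonds (each 1 DoU), 1 triple bond (each 2 DoU) → 4 DoU from unsaturation.
Total DoU = 1 + 4 = 5.

5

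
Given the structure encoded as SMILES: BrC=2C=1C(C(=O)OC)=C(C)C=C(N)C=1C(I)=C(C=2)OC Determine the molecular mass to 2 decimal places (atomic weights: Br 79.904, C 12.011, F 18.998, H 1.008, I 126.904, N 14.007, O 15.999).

First, the molecular formula is C14H13BrINO3 (counting implicit H from valence).
  Br: 1 × 79.904 = 79.904
  C: 14 × 12.011 = 168.154
  H: 13 × 1.008 = 13.104
  I: 1 × 126.904 = 126.904
  N: 1 × 14.007 = 14.007
  O: 3 × 15.999 = 47.997
Sum: 1×79.904 + 14×12.011 + 13×1.008 + 1×126.904 + 1×14.007 + 3×15.999 = 450.070 → 450.07 g/mol.

450.07 g/mol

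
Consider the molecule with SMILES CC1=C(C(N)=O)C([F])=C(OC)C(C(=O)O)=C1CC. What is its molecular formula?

Walk through each heavy atom and fill implicit hydrogens from standard valence (C 4, N 3, O 2, S 2, halogen 1):
  atom 1: C, bond orders sum to 1 (valence 4) → 3 H
  atom 2: C, bond orders sum to 4 (valence 4) → 0 H
  atom 3: C, bond orders sum to 4 (valence 4) → 0 H
  atom 4: C, bond orders sum to 4 (valence 4) → 0 H
  atom 5: N, bond orders sum to 1 (valence 3) → 2 H
  atom 6: O, bond orders sum to 2 (valence 2) → 0 H
  atom 7: C, bond orders sum to 4 (valence 4) → 0 H
  atom 8: F with explicit H count 0
  atom 9: C, bond orders sum to 4 (valence 4) → 0 H
  atom 10: O, bond orders sum to 2 (valence 2) → 0 H
  atom 11: C, bond orders sum to 1 (valence 4) → 3 H
  atom 12: C, bond orders sum to 4 (valence 4) → 0 H
  atom 13: C, bond orders sum to 4 (valence 4) → 0 H
  atom 14: O, bond orders sum to 2 (valence 2) → 0 H
  atom 15: O, bond orders sum to 1 (valence 2) → 1 H
  atom 16: C, bond orders sum to 4 (valence 4) → 0 H
  atom 17: C, bond orders sum to 2 (valence 4) → 2 H
  atom 18: C, bond orders sum to 1 (valence 4) → 3 H
Totals → C:12, H:14, F:1, N:1, O:4.
In Hill order: C12H14FNO4.

C12H14FNO4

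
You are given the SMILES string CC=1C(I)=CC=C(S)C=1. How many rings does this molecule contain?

In SMILES, each pair of matching ring-closure digits denotes one ring-closing bond; the number of such bonds equals the number of independent rings.
Ring-closure bonds here: 1.

1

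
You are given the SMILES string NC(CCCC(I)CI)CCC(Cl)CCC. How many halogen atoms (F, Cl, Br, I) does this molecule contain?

Halogen atoms appear at heavy-atom positions 7, 9, 13 (1×Cl, 2×I).
Other groups present: 1 primary amine.
Halogen count: 3.

3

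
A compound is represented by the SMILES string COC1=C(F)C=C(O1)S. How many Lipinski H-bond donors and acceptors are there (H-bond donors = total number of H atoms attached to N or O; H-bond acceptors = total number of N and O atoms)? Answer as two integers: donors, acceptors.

Donors: find every N or O and count the H atoms it carries.
  atom 2 (O): bond orders sum to 2 → 0 H
  atom 8 (O): bond orders sum to 2 → 0 H
Lipinski HBD = 0.
Acceptors: N atoms = 0, O atoms = 2 → HBA = 2.

0, 2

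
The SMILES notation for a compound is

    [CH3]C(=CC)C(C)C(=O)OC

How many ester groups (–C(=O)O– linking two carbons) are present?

The ester motif appears at heavy-atom position 7 in the SMILES.
Other groups present: 1 alkene.
Ester count: 1.

1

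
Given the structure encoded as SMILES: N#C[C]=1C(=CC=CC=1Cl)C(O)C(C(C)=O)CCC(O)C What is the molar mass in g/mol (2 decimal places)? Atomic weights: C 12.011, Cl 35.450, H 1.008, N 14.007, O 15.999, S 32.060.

295.76 g/mol

First, the molecular formula is C15H18ClNO3 (counting implicit H from valence).
  C: 15 × 12.011 = 180.165
  Cl: 1 × 35.450 = 35.450
  H: 18 × 1.008 = 18.144
  N: 1 × 14.007 = 14.007
  O: 3 × 15.999 = 47.997
Sum: 15×12.011 + 1×35.450 + 18×1.008 + 1×14.007 + 3×15.999 = 295.763 → 295.76 g/mol.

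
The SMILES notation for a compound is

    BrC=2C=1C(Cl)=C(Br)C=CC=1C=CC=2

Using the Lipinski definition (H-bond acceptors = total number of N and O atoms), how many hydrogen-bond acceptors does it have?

N atoms: 0; O atoms: 0.
Lipinski HBA = 0 + 0 = 0.

0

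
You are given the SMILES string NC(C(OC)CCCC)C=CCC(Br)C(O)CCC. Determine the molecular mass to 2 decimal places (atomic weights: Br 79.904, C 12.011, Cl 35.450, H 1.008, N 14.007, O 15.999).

336.31 g/mol

First, the molecular formula is C15H30BrNO2 (counting implicit H from valence).
  Br: 1 × 79.904 = 79.904
  C: 15 × 12.011 = 180.165
  H: 30 × 1.008 = 30.240
  N: 1 × 14.007 = 14.007
  O: 2 × 15.999 = 31.998
Sum: 1×79.904 + 15×12.011 + 30×1.008 + 1×14.007 + 2×15.999 = 336.314 → 336.31 g/mol.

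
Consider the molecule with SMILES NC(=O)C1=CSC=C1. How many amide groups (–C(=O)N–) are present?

The amide motif appears at heavy-atom position 2 in the SMILES.
Amide count: 1.

1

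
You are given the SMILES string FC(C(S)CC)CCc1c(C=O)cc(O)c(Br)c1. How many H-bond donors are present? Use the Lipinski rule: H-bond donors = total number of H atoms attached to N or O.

1

Donors: find every N or O and count the H atoms it carries.
  atom 12 (O): bond orders sum to 2 → 0 H
  atom 15 (O): bond orders sum to 1 → 1 H
Lipinski HBD = 1.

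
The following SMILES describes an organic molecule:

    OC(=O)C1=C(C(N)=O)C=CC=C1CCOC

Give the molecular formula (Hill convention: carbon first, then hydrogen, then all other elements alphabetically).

C11H13NO4

Walk through each heavy atom and fill implicit hydrogens from standard valence (C 4, N 3, O 2, S 2, halogen 1):
  atom 1: O, bond orders sum to 1 (valence 2) → 1 H
  atom 2: C, bond orders sum to 4 (valence 4) → 0 H
  atom 3: O, bond orders sum to 2 (valence 2) → 0 H
  atom 4: C, bond orders sum to 4 (valence 4) → 0 H
  atom 5: C, bond orders sum to 4 (valence 4) → 0 H
  atom 6: C, bond orders sum to 4 (valence 4) → 0 H
  atom 7: N, bond orders sum to 1 (valence 3) → 2 H
  atom 8: O, bond orders sum to 2 (valence 2) → 0 H
  atom 9: C, bond orders sum to 3 (valence 4) → 1 H
  atom 10: C, bond orders sum to 3 (valence 4) → 1 H
  atom 11: C, bond orders sum to 3 (valence 4) → 1 H
  atom 12: C, bond orders sum to 4 (valence 4) → 0 H
  atom 13: C, bond orders sum to 2 (valence 4) → 2 H
  atom 14: C, bond orders sum to 2 (valence 4) → 2 H
  atom 15: O, bond orders sum to 2 (valence 2) → 0 H
  atom 16: C, bond orders sum to 1 (valence 4) → 3 H
Totals → C:11, H:13, N:1, O:4.
In Hill order: C11H13NO4.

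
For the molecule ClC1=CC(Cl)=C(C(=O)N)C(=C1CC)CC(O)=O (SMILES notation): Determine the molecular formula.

Walk through each heavy atom and fill implicit hydrogens from standard valence (C 4, N 3, O 2, S 2, halogen 1):
  atom 1: Cl (halogen, monovalent) → 0 H
  atom 2: C, bond orders sum to 4 (valence 4) → 0 H
  atom 3: C, bond orders sum to 3 (valence 4) → 1 H
  atom 4: C, bond orders sum to 4 (valence 4) → 0 H
  atom 5: Cl (halogen, monovalent) → 0 H
  atom 6: C, bond orders sum to 4 (valence 4) → 0 H
  atom 7: C, bond orders sum to 4 (valence 4) → 0 H
  atom 8: O, bond orders sum to 2 (valence 2) → 0 H
  atom 9: N, bond orders sum to 1 (valence 3) → 2 H
  atom 10: C, bond orders sum to 4 (valence 4) → 0 H
  atom 11: C, bond orders sum to 4 (valence 4) → 0 H
  atom 12: C, bond orders sum to 2 (valence 4) → 2 H
  atom 13: C, bond orders sum to 1 (valence 4) → 3 H
  atom 14: C, bond orders sum to 2 (valence 4) → 2 H
  atom 15: C, bond orders sum to 4 (valence 4) → 0 H
  atom 16: O, bond orders sum to 1 (valence 2) → 1 H
  atom 17: O, bond orders sum to 2 (valence 2) → 0 H
Totals → C:11, H:11, Cl:2, N:1, O:3.

C11H11Cl2NO3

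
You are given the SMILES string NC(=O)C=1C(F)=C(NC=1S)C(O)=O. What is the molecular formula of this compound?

Walk through each heavy atom and fill implicit hydrogens from standard valence (C 4, N 3, O 2, S 2, halogen 1):
  atom 1: N, bond orders sum to 1 (valence 3) → 2 H
  atom 2: C, bond orders sum to 4 (valence 4) → 0 H
  atom 3: O, bond orders sum to 2 (valence 2) → 0 H
  atom 4: C, bond orders sum to 4 (valence 4) → 0 H
  atom 5: C, bond orders sum to 4 (valence 4) → 0 H
  atom 6: F (halogen, monovalent) → 0 H
  atom 7: C, bond orders sum to 4 (valence 4) → 0 H
  atom 8: N, bond orders sum to 2 (valence 3) → 1 H
  atom 9: C, bond orders sum to 4 (valence 4) → 0 H
  atom 10: S, bond orders sum to 1 (valence 2) → 1 H
  atom 11: C, bond orders sum to 4 (valence 4) → 0 H
  atom 12: O, bond orders sum to 1 (valence 2) → 1 H
  atom 13: O, bond orders sum to 2 (valence 2) → 0 H
Totals → C:6, H:5, F:1, N:2, O:3, S:1.

C6H5FN2O3S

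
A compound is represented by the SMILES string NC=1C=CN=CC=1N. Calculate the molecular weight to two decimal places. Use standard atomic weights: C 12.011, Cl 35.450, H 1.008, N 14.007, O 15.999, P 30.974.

109.13 g/mol

First, the molecular formula is C5H7N3 (counting implicit H from valence).
  C: 5 × 12.011 = 60.055
  H: 7 × 1.008 = 7.056
  N: 3 × 14.007 = 42.021
Sum: 5×12.011 + 7×1.008 + 3×14.007 = 109.132 → 109.13 g/mol.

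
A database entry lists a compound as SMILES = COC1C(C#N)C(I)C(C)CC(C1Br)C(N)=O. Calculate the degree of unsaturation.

4

Degree of unsaturation = (number of rings) + (number of π bonds).
Ring closures in the SMILES: 1.
π bonds: 1 double bond (each 1 DoU), 1 triple bond (each 2 DoU) → 3 DoU from unsaturation.
Total DoU = 1 + 3 = 4.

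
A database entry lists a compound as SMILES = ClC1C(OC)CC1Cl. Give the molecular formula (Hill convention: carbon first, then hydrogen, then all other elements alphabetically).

C5H8Cl2O

Walk through each heavy atom and fill implicit hydrogens from standard valence (C 4, N 3, O 2, S 2, halogen 1):
  atom 1: Cl (halogen, monovalent) → 0 H
  atom 2: C, bond orders sum to 3 (valence 4) → 1 H
  atom 3: C, bond orders sum to 3 (valence 4) → 1 H
  atom 4: O, bond orders sum to 2 (valence 2) → 0 H
  atom 5: C, bond orders sum to 1 (valence 4) → 3 H
  atom 6: C, bond orders sum to 2 (valence 4) → 2 H
  atom 7: C, bond orders sum to 3 (valence 4) → 1 H
  atom 8: Cl (halogen, monovalent) → 0 H
Totals → C:5, H:8, Cl:2, O:1.
In Hill order: C5H8Cl2O.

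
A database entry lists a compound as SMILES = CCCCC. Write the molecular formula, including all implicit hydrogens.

C5H12

Walk through each heavy atom and fill implicit hydrogens from standard valence (C 4, N 3, O 2, S 2, halogen 1):
  atom 1: C, bond orders sum to 1 (valence 4) → 3 H
  atom 2: C, bond orders sum to 2 (valence 4) → 2 H
  atom 3: C, bond orders sum to 2 (valence 4) → 2 H
  atom 4: C, bond orders sum to 2 (valence 4) → 2 H
  atom 5: C, bond orders sum to 1 (valence 4) → 3 H
Totals → C:5, H:12.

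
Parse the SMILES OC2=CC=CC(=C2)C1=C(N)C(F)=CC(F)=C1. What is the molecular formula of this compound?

Walk through each heavy atom and fill implicit hydrogens from standard valence (C 4, N 3, O 2, S 2, halogen 1):
  atom 1: O, bond orders sum to 1 (valence 2) → 1 H
  atom 2: C, bond orders sum to 4 (valence 4) → 0 H
  atom 3: C, bond orders sum to 3 (valence 4) → 1 H
  atom 4: C, bond orders sum to 3 (valence 4) → 1 H
  atom 5: C, bond orders sum to 3 (valence 4) → 1 H
  atom 6: C, bond orders sum to 4 (valence 4) → 0 H
  atom 7: C, bond orders sum to 3 (valence 4) → 1 H
  atom 8: C, bond orders sum to 4 (valence 4) → 0 H
  atom 9: C, bond orders sum to 4 (valence 4) → 0 H
  atom 10: N, bond orders sum to 1 (valence 3) → 2 H
  atom 11: C, bond orders sum to 4 (valence 4) → 0 H
  atom 12: F (halogen, monovalent) → 0 H
  atom 13: C, bond orders sum to 3 (valence 4) → 1 H
  atom 14: C, bond orders sum to 4 (valence 4) → 0 H
  atom 15: F (halogen, monovalent) → 0 H
  atom 16: C, bond orders sum to 3 (valence 4) → 1 H
Totals → C:12, H:9, F:2, N:1, O:1.

C12H9F2NO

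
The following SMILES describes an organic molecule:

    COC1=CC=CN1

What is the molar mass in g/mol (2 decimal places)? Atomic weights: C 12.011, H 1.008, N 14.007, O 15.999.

First, the molecular formula is C5H7NO (counting implicit H from valence).
  C: 5 × 12.011 = 60.055
  H: 7 × 1.008 = 7.056
  N: 1 × 14.007 = 14.007
  O: 1 × 15.999 = 15.999
Sum: 5×12.011 + 7×1.008 + 1×14.007 + 1×15.999 = 97.117 → 97.12 g/mol.

97.12 g/mol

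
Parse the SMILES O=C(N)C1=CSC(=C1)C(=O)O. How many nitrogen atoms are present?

1

Scan the SMILES for N atoms (remember two-letter symbols like Cl and Br are single atoms).
Nitrogen count: 1.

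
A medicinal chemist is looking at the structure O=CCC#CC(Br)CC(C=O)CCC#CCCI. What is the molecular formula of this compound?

Walk through each heavy atom and fill implicit hydrogens from standard valence (C 4, N 3, O 2, S 2, halogen 1):
  atom 1: O, bond orders sum to 2 (valence 2) → 0 H
  atom 2: C, bond orders sum to 3 (valence 4) → 1 H
  atom 3: C, bond orders sum to 2 (valence 4) → 2 H
  atom 4: C, bond orders sum to 4 (valence 4) → 0 H
  atom 5: C, bond orders sum to 4 (valence 4) → 0 H
  atom 6: C, bond orders sum to 3 (valence 4) → 1 H
  atom 7: Br (halogen, monovalent) → 0 H
  atom 8: C, bond orders sum to 2 (valence 4) → 2 H
  atom 9: C, bond orders sum to 3 (valence 4) → 1 H
  atom 10: C, bond orders sum to 3 (valence 4) → 1 H
  atom 11: O, bond orders sum to 2 (valence 2) → 0 H
  atom 12: C, bond orders sum to 2 (valence 4) → 2 H
  atom 13: C, bond orders sum to 2 (valence 4) → 2 H
  atom 14: C, bond orders sum to 4 (valence 4) → 0 H
  atom 15: C, bond orders sum to 4 (valence 4) → 0 H
  atom 16: C, bond orders sum to 2 (valence 4) → 2 H
  atom 17: C, bond orders sum to 2 (valence 4) → 2 H
  atom 18: I (halogen, monovalent) → 0 H
Totals → C:14, H:16, Br:1, I:1, O:2.

C14H16BrIO2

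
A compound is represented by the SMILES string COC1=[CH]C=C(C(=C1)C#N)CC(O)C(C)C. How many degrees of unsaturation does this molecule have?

Molecular formula: C13H17NO2.
DoU = (2C + 2 + N − H − X) / 2, where X is the halogen count and O/S are ignored.
    = (2·13 + 2 + 1 − 17 − 0) / 2 = 12 / 2 = 6.

6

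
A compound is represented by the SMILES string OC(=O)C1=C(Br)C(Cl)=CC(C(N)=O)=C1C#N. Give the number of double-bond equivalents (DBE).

8

Degree of unsaturation = (number of rings) + (number of π bonds).
Ring closures in the SMILES: 1.
π bonds: 5 double bonds (each 1 DoU), 1 triple bond (each 2 DoU) → 7 DoU from unsaturation.
Total DoU = 1 + 7 = 8.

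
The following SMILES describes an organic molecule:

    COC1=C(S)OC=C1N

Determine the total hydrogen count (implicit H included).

7

Walk through each heavy atom and fill implicit hydrogens from standard valence (C 4, N 3, O 2, S 2, halogen 1):
  atom 1: C, bond orders sum to 1 (valence 4) → 3 H
  atom 2: O, bond orders sum to 2 (valence 2) → 0 H
  atom 3: C, bond orders sum to 4 (valence 4) → 0 H
  atom 4: C, bond orders sum to 4 (valence 4) → 0 H
  atom 5: S, bond orders sum to 1 (valence 2) → 1 H
  atom 6: O, bond orders sum to 2 (valence 2) → 0 H
  atom 7: C, bond orders sum to 3 (valence 4) → 1 H
  atom 8: C, bond orders sum to 4 (valence 4) → 0 H
  atom 9: N, bond orders sum to 1 (valence 3) → 2 H
Total hydrogens: 7.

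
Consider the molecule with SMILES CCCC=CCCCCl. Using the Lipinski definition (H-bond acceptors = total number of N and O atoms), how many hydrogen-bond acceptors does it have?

0

N atoms: 0; O atoms: 0.
Lipinski HBA = 0 + 0 = 0.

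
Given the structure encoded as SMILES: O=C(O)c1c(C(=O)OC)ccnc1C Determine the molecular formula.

Walk through each heavy atom and fill implicit hydrogens from standard valence (C 4, N 3, O 2, S 2, halogen 1); for lowercase aromatic atoms, an aromatic c carries 1 H when it has two neighbours and 0 H with three, and aromatic n carries 0 H:
  atom 1: O, bond orders sum to 2 (valence 2) → 0 H
  atom 2: C, bond orders sum to 4 (valence 4) → 0 H
  atom 3: O, bond orders sum to 1 (valence 2) → 1 H
  atom 4: aromatic c, 3 neighbours → 0 H
  atom 5: aromatic c, 3 neighbours → 0 H
  atom 6: C, bond orders sum to 4 (valence 4) → 0 H
  atom 7: O, bond orders sum to 2 (valence 2) → 0 H
  atom 8: O, bond orders sum to 2 (valence 2) → 0 H
  atom 9: C, bond orders sum to 1 (valence 4) → 3 H
  atom 10: aromatic c, 2 neighbours → 1 H
  atom 11: aromatic c, 2 neighbours → 1 H
  atom 12: aromatic n, 2 neighbours → 0 H
  atom 13: aromatic c, 3 neighbours → 0 H
  atom 14: C, bond orders sum to 1 (valence 4) → 3 H
Totals → C:9, H:9, N:1, O:4.

C9H9NO4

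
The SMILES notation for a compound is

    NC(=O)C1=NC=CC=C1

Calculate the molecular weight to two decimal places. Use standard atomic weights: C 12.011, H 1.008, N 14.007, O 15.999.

122.13 g/mol

First, the molecular formula is C6H6N2O (counting implicit H from valence).
  C: 6 × 12.011 = 72.066
  H: 6 × 1.008 = 6.048
  N: 2 × 14.007 = 28.014
  O: 1 × 15.999 = 15.999
Sum: 6×12.011 + 6×1.008 + 2×14.007 + 1×15.999 = 122.127 → 122.13 g/mol.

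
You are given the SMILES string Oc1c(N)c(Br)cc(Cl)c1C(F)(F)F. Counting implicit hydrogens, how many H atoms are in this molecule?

Walk through each heavy atom and fill implicit hydrogens from standard valence (C 4, N 3, O 2, S 2, halogen 1); for lowercase aromatic atoms, an aromatic c carries 1 H when it has two neighbours and 0 H with three, and aromatic n carries 0 H:
  atom 1: O, bond orders sum to 1 (valence 2) → 1 H
  atom 2: aromatic c, 3 neighbours → 0 H
  atom 3: aromatic c, 3 neighbours → 0 H
  atom 4: N, bond orders sum to 1 (valence 3) → 2 H
  atom 5: aromatic c, 3 neighbours → 0 H
  atom 6: Br (halogen, monovalent) → 0 H
  atom 7: aromatic c, 2 neighbours → 1 H
  atom 8: aromatic c, 3 neighbours → 0 H
  atom 9: Cl (halogen, monovalent) → 0 H
  atom 10: aromatic c, 3 neighbours → 0 H
  atom 11: C, bond orders sum to 4 (valence 4) → 0 H
  atom 12: F (halogen, monovalent) → 0 H
  atom 13: F (halogen, monovalent) → 0 H
  atom 14: F (halogen, monovalent) → 0 H
Total hydrogens: 4.

4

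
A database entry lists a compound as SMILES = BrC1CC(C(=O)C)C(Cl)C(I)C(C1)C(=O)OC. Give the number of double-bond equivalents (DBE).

3

Molecular formula: C11H15BrClIO3.
DoU = (2C + 2 + N − H − X) / 2, where X is the halogen count and O/S are ignored.
    = (2·11 + 2 + 0 − 15 − 3) / 2 = 6 / 2 = 3.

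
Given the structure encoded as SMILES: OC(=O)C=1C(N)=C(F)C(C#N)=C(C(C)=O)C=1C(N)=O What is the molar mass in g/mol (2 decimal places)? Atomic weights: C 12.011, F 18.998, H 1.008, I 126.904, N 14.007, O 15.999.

First, the molecular formula is C11H8FN3O4 (counting implicit H from valence).
  C: 11 × 12.011 = 132.121
  F: 1 × 18.998 = 18.998
  H: 8 × 1.008 = 8.064
  N: 3 × 14.007 = 42.021
  O: 4 × 15.999 = 63.996
Sum: 11×12.011 + 1×18.998 + 8×1.008 + 3×14.007 + 4×15.999 = 265.200 → 265.20 g/mol.

265.20 g/mol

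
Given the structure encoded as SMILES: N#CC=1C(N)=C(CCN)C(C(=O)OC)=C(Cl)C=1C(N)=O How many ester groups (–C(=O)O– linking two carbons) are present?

The ester motif appears at heavy-atom position 11 in the SMILES.
Other groups present: 1 amide, 1 nitrile, 2 primary amine.
Ester count: 1.

1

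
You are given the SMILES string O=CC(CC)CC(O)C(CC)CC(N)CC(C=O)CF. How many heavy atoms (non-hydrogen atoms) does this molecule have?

20

Every atom symbol written in the SMILES (organic subset) is one heavy atom; implicit H are not written.
Heavy atoms by element → C:15, F:1, N:1, O:3.
Total: 20.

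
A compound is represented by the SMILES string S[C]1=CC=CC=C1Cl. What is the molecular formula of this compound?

Walk through each heavy atom and fill implicit hydrogens from standard valence (C 4, N 3, O 2, S 2, halogen 1):
  atom 1: S, bond orders sum to 1 (valence 2) → 1 H
  atom 2: C with explicit H count 0
  atom 3: C, bond orders sum to 3 (valence 4) → 1 H
  atom 4: C, bond orders sum to 3 (valence 4) → 1 H
  atom 5: C, bond orders sum to 3 (valence 4) → 1 H
  atom 6: C, bond orders sum to 3 (valence 4) → 1 H
  atom 7: C, bond orders sum to 4 (valence 4) → 0 H
  atom 8: Cl (halogen, monovalent) → 0 H
Totals → C:6, H:5, Cl:1, S:1.
In Hill order: C6H5ClS.

C6H5ClS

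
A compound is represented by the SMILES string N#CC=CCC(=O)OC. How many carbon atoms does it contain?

6

Count every carbon token in the SMILES (each C, including those in ring-closure positions and inside branches).
Carbon count: 6.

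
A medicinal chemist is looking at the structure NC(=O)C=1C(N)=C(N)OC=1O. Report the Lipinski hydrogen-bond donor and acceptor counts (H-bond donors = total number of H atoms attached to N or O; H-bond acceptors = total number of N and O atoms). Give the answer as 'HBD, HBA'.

7, 6

Donors: find every N or O and count the H atoms it carries.
  atom 1 (N): bond orders sum to 1 → 2 H
  atom 3 (O): bond orders sum to 2 → 0 H
  atom 6 (N): bond orders sum to 1 → 2 H
  atom 8 (N): bond orders sum to 1 → 2 H
  atom 9 (O): bond orders sum to 2 → 0 H
  atom 11 (O): bond orders sum to 1 → 1 H
Lipinski HBD = 7.
Acceptors: N atoms = 3, O atoms = 3 → HBA = 6.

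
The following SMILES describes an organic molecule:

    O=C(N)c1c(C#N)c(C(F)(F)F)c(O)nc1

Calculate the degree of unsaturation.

7

Molecular formula: C8H4F3N3O2.
DoU = (2C + 2 + N − H − X) / 2, where X is the halogen count and O/S are ignored.
    = (2·8 + 2 + 3 − 4 − 3) / 2 = 14 / 2 = 7.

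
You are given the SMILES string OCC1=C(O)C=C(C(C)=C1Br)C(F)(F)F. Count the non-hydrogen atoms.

15

Every atom symbol written in the SMILES (organic subset) is one heavy atom; implicit H are not written.
Heavy atoms by element → Br:1, C:9, F:3, O:2.
Total: 15.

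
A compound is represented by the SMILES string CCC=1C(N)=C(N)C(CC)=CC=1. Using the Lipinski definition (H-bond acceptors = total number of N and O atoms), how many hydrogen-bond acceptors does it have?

N atoms: 2; O atoms: 0.
Lipinski HBA = 2 + 0 = 2.

2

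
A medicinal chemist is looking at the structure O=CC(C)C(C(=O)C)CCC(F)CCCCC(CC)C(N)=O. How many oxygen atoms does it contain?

Scan the SMILES for O atoms (remember two-letter symbols like Cl and Br are single atoms).
Oxygen count: 3.

3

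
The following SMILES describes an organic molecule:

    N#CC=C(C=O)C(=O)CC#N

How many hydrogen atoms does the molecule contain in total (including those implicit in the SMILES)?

4

Walk through each heavy atom and fill implicit hydrogens from standard valence (C 4, N 3, O 2, S 2, halogen 1):
  atom 1: N, bond orders sum to 3 (valence 3) → 0 H
  atom 2: C, bond orders sum to 4 (valence 4) → 0 H
  atom 3: C, bond orders sum to 3 (valence 4) → 1 H
  atom 4: C, bond orders sum to 4 (valence 4) → 0 H
  atom 5: C, bond orders sum to 3 (valence 4) → 1 H
  atom 6: O, bond orders sum to 2 (valence 2) → 0 H
  atom 7: C, bond orders sum to 4 (valence 4) → 0 H
  atom 8: O, bond orders sum to 2 (valence 2) → 0 H
  atom 9: C, bond orders sum to 2 (valence 4) → 2 H
  atom 10: C, bond orders sum to 4 (valence 4) → 0 H
  atom 11: N, bond orders sum to 3 (valence 3) → 0 H
Total hydrogens: 4.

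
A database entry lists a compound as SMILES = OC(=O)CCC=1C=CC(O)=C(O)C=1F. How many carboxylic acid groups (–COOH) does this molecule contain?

1

The carboxylic acid motif appears at heavy-atom position 2 in the SMILES.
Other groups present: 2 hydroxyl.
Carboxylic acid count: 1.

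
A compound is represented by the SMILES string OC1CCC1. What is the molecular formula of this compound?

Walk through each heavy atom and fill implicit hydrogens from standard valence (C 4, N 3, O 2, S 2, halogen 1):
  atom 1: O, bond orders sum to 1 (valence 2) → 1 H
  atom 2: C, bond orders sum to 3 (valence 4) → 1 H
  atom 3: C, bond orders sum to 2 (valence 4) → 2 H
  atom 4: C, bond orders sum to 2 (valence 4) → 2 H
  atom 5: C, bond orders sum to 2 (valence 4) → 2 H
Totals → C:4, H:8, O:1.

C4H8O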